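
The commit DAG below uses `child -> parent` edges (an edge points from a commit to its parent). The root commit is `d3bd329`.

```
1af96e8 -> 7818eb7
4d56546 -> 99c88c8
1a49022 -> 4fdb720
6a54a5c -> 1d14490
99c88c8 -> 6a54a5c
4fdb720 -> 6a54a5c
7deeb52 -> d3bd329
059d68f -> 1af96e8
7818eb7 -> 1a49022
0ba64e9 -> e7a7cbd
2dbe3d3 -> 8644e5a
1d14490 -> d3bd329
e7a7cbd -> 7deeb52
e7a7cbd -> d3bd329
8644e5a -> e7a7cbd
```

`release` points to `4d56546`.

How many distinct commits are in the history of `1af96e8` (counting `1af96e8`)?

Walking parent pointers from 1af96e8: reachable set = {1a49022, 1af96e8, 1d14490, 4fdb720, 6a54a5c, 7818eb7, d3bd329}.
That is 7 commits.

7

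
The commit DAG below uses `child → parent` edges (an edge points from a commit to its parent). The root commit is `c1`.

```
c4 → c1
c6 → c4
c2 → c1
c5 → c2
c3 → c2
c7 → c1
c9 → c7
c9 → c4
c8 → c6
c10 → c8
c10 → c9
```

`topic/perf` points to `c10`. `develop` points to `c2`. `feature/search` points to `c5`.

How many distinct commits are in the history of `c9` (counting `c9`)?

4

Walking parent pointers from c9: reachable set = {c1, c4, c7, c9}.
That is 4 commits.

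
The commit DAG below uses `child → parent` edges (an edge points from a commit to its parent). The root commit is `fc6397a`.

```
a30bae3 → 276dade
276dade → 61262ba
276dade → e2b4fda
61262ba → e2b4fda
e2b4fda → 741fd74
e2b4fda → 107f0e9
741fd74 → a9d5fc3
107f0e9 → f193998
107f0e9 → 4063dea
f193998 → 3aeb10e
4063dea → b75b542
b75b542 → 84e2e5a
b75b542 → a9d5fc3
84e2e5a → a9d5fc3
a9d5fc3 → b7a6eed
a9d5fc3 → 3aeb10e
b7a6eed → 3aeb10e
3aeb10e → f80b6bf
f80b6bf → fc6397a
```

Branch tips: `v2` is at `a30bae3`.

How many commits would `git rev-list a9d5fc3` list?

Walking parent pointers from a9d5fc3: reachable set = {3aeb10e, a9d5fc3, b7a6eed, f80b6bf, fc6397a}.
That is 5 commits.

5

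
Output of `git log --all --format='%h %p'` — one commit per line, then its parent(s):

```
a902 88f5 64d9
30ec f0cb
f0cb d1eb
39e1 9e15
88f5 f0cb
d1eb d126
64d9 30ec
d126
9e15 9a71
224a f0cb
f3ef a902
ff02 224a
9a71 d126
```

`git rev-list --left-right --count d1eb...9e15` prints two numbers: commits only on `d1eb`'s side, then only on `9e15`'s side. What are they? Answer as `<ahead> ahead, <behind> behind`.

Reachable from d1eb: {d126, d1eb}.
Reachable from 9e15: {9a71, 9e15, d126}.
Only in d1eb's history (ahead): {d1eb} — 1.
Only in 9e15's history (behind): {9a71, 9e15} — 2.

1 ahead, 2 behind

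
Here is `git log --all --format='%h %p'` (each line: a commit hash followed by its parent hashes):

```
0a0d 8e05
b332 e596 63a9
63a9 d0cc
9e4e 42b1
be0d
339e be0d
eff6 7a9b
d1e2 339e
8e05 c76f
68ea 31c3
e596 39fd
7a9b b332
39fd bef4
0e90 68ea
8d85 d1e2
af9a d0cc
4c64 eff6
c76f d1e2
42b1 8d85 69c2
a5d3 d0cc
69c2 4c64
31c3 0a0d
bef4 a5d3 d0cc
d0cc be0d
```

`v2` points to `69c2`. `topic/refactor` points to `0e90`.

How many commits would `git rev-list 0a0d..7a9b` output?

Reachable from 7a9b: {39fd, 63a9, 7a9b, a5d3, b332, be0d, bef4, d0cc, e596}.
Reachable from 0a0d: {0a0d, 339e, 8e05, be0d, c76f, d1e2}.
In 7a9b's history but not 0a0d's: {39fd, 63a9, 7a9b, a5d3, b332, bef4, d0cc, e596} — 8 commits.

8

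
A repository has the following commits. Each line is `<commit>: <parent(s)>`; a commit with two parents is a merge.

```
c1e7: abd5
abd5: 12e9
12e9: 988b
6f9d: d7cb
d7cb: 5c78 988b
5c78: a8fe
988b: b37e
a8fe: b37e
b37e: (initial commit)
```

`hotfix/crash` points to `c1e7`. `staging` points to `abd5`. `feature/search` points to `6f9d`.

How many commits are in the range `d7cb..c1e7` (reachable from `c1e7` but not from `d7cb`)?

3

Reachable from c1e7: {12e9, 988b, abd5, b37e, c1e7}.
Reachable from d7cb: {5c78, 988b, a8fe, b37e, d7cb}.
In c1e7's history but not d7cb's: {12e9, abd5, c1e7} — 3 commits.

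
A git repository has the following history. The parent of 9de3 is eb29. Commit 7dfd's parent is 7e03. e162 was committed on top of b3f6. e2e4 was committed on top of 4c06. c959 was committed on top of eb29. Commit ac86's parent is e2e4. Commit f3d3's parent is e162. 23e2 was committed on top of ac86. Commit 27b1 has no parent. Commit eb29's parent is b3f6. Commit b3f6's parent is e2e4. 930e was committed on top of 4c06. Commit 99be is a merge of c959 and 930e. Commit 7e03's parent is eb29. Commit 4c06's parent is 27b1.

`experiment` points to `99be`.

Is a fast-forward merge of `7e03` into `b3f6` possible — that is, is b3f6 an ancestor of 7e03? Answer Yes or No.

Yes

A fast-forward from b3f6 to 7e03 is possible iff b3f6 is an ancestor of 7e03.
Ancestors of 7e03: {27b1, 4c06, 7e03, b3f6, e2e4, eb29}.
b3f6 is among them, so fast-forward is possible.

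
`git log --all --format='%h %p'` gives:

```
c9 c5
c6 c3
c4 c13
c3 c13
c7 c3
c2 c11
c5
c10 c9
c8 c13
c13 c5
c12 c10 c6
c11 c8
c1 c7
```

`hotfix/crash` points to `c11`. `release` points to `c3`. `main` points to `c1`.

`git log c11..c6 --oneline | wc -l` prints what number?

Reachable from c6: {c13, c3, c5, c6}.
Reachable from c11: {c11, c13, c5, c8}.
In c6's history but not c11's: {c3, c6} — 2 commits.

2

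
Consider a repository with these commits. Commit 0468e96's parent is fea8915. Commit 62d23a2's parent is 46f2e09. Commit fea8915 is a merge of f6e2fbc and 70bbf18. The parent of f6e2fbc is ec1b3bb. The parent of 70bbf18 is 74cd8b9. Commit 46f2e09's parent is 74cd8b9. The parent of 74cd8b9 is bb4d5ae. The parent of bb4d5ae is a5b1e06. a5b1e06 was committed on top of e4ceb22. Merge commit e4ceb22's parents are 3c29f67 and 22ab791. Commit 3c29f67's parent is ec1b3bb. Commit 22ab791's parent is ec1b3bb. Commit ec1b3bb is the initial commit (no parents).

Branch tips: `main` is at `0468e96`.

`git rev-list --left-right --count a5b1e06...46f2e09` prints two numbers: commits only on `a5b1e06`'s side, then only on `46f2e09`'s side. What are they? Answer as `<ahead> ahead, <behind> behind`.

0 ahead, 3 behind

Reachable from a5b1e06: {22ab791, 3c29f67, a5b1e06, e4ceb22, ec1b3bb}.
Reachable from 46f2e09: {22ab791, 3c29f67, 46f2e09, 74cd8b9, a5b1e06, bb4d5ae, e4ceb22, ec1b3bb}.
Only in a5b1e06's history (ahead): {} — 0.
Only in 46f2e09's history (behind): {46f2e09, 74cd8b9, bb4d5ae} — 3.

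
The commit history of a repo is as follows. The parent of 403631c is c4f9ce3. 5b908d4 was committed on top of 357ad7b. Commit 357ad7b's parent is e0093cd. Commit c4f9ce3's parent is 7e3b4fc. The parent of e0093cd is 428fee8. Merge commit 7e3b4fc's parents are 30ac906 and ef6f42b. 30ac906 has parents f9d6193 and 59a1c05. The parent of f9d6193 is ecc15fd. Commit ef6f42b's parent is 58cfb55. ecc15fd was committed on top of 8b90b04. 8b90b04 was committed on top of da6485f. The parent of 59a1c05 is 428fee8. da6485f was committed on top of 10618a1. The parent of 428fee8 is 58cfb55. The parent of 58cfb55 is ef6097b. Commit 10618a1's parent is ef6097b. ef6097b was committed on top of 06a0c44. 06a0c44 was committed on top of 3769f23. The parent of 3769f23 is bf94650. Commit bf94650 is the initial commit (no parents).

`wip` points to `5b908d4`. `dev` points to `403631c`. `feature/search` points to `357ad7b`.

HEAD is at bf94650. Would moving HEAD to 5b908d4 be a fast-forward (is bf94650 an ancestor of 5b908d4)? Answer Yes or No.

A fast-forward from bf94650 to 5b908d4 is possible iff bf94650 is an ancestor of 5b908d4.
Ancestors of 5b908d4: {06a0c44, 357ad7b, 3769f23, 428fee8, 58cfb55, 5b908d4, bf94650, e0093cd, ef6097b}.
bf94650 is among them, so fast-forward is possible.

Yes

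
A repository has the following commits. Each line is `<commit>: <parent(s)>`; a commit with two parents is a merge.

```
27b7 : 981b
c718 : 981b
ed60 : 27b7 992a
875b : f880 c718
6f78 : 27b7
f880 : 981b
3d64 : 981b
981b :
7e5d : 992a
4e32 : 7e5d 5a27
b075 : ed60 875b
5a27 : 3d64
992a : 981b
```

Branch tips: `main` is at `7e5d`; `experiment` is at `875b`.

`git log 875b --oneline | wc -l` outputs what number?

Walking parent pointers from 875b: reachable set = {875b, 981b, c718, f880}.
That is 4 commits.

4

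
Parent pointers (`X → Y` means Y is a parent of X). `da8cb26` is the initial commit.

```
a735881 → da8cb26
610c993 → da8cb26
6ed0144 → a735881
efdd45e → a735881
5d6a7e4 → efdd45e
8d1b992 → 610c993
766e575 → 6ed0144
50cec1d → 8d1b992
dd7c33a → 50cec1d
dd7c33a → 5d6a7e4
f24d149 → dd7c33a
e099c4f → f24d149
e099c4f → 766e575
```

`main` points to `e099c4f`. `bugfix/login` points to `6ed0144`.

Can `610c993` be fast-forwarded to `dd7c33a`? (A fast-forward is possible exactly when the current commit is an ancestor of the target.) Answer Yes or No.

Yes

A fast-forward from 610c993 to dd7c33a is possible iff 610c993 is an ancestor of dd7c33a.
Ancestors of dd7c33a: {50cec1d, 5d6a7e4, 610c993, 8d1b992, a735881, da8cb26, dd7c33a, efdd45e}.
610c993 is among them, so fast-forward is possible.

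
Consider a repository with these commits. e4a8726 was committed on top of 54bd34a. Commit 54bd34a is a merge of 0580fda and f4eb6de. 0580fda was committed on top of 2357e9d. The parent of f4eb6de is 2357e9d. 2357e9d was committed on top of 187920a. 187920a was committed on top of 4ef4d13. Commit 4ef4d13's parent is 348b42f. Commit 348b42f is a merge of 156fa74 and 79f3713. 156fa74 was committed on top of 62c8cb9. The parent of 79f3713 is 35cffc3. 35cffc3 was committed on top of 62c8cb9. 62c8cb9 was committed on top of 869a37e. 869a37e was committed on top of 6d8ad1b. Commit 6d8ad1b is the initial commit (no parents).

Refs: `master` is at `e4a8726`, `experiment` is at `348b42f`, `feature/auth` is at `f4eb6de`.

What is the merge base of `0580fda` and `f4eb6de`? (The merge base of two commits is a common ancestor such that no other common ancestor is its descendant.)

2357e9d

Ancestors of 0580fda: {0580fda, 156fa74, 187920a, 2357e9d, 348b42f, 35cffc3, 4ef4d13, 62c8cb9, 6d8ad1b, 79f3713, 869a37e}.
Ancestors of f4eb6de: {156fa74, 187920a, 2357e9d, 348b42f, 35cffc3, 4ef4d13, 62c8cb9, 6d8ad1b, 79f3713, 869a37e, f4eb6de}.
Common ancestors: {156fa74, 187920a, 2357e9d, 348b42f, 35cffc3, 4ef4d13, 62c8cb9, 6d8ad1b, 79f3713, 869a37e}.
Among these, 2357e9d is not an ancestor of any other common ancestor — it is the merge base.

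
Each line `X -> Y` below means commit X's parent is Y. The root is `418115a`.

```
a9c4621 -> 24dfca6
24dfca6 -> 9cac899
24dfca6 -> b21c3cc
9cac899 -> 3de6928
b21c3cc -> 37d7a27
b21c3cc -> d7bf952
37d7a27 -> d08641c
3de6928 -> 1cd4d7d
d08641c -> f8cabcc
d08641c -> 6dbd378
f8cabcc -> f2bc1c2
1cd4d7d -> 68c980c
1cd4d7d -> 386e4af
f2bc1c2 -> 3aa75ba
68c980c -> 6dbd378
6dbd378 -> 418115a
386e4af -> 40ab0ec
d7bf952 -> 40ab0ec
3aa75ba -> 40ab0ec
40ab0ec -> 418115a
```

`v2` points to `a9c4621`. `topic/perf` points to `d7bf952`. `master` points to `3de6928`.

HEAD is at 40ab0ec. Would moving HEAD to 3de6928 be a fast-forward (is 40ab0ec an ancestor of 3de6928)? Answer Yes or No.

A fast-forward from 40ab0ec to 3de6928 is possible iff 40ab0ec is an ancestor of 3de6928.
Ancestors of 3de6928: {1cd4d7d, 386e4af, 3de6928, 40ab0ec, 418115a, 68c980c, 6dbd378}.
40ab0ec is among them, so fast-forward is possible.

Yes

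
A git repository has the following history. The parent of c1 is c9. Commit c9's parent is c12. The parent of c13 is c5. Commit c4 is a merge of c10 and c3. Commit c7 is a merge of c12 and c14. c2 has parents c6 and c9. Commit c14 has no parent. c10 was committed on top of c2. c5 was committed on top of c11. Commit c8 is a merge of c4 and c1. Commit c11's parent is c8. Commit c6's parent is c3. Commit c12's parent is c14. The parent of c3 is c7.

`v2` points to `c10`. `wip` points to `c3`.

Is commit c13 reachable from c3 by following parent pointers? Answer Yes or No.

Ancestors of c3: {c12, c14, c3, c7}.
c13 is not in that set, so it is not an ancestor of c3.

No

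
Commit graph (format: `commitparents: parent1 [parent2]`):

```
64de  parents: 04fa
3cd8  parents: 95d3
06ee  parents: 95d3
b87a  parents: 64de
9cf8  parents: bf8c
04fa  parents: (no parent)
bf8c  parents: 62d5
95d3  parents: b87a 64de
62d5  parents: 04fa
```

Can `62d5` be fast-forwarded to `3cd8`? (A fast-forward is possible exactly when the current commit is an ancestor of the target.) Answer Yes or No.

A fast-forward from 62d5 to 3cd8 is possible iff 62d5 is an ancestor of 3cd8.
Ancestors of 3cd8: {04fa, 3cd8, 64de, 95d3, b87a}.
62d5 is not among them, so fast-forward is not possible.

No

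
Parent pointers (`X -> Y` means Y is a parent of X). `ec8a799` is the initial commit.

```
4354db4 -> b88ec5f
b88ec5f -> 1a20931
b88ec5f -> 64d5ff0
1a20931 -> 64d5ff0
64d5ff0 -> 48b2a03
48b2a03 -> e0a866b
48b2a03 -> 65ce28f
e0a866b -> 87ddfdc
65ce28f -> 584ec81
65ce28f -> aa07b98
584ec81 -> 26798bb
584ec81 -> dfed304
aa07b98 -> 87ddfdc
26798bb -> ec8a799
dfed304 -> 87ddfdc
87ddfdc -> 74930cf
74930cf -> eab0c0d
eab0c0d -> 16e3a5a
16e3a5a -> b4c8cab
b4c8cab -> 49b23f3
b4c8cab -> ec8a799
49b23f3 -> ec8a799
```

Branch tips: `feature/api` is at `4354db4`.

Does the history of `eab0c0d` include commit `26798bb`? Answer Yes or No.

No

Ancestors of eab0c0d: {16e3a5a, 49b23f3, b4c8cab, eab0c0d, ec8a799}.
26798bb is not in that set, so it is not an ancestor of eab0c0d.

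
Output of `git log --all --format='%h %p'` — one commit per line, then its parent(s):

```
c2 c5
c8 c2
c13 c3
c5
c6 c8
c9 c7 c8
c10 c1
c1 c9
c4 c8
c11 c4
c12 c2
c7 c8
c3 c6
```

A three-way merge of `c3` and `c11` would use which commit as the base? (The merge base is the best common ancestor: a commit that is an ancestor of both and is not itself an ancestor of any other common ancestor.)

Ancestors of c3: {c2, c3, c5, c6, c8}.
Ancestors of c11: {c11, c2, c4, c5, c8}.
Common ancestors: {c2, c5, c8}.
Among these, c8 is not an ancestor of any other common ancestor — it is the merge base.

c8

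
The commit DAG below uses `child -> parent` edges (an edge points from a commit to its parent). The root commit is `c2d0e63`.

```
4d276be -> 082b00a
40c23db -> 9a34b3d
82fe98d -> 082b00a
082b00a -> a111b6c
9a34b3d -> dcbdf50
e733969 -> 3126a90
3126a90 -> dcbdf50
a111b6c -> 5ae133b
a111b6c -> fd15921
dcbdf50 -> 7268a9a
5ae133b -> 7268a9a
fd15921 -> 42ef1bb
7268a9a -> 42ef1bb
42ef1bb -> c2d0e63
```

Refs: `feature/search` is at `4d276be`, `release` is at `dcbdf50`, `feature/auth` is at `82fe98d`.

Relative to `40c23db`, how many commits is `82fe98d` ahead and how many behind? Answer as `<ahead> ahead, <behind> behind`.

Reachable from 82fe98d: {082b00a, 42ef1bb, 5ae133b, 7268a9a, 82fe98d, a111b6c, c2d0e63, fd15921}.
Reachable from 40c23db: {40c23db, 42ef1bb, 7268a9a, 9a34b3d, c2d0e63, dcbdf50}.
Only in 82fe98d's history (ahead): {082b00a, 5ae133b, 82fe98d, a111b6c, fd15921} — 5.
Only in 40c23db's history (behind): {40c23db, 9a34b3d, dcbdf50} — 3.

5 ahead, 3 behind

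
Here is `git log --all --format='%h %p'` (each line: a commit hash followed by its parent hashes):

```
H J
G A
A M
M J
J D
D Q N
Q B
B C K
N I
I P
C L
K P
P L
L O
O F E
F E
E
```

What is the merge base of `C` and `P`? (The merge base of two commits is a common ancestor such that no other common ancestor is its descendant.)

Ancestors of C: {C, E, F, L, O}.
Ancestors of P: {E, F, L, O, P}.
Common ancestors: {E, F, L, O}.
Among these, L is not an ancestor of any other common ancestor — it is the merge base.

L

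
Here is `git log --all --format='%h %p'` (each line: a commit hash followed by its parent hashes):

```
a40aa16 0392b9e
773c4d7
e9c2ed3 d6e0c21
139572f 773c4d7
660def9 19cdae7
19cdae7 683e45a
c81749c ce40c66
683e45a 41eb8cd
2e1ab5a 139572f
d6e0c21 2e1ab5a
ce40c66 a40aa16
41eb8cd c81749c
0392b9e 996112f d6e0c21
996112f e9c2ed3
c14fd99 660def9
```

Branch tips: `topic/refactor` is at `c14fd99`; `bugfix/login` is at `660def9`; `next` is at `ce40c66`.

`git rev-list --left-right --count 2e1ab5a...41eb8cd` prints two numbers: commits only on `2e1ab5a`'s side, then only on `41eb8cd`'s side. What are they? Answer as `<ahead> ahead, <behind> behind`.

0 ahead, 8 behind

Reachable from 2e1ab5a: {139572f, 2e1ab5a, 773c4d7}.
Reachable from 41eb8cd: {0392b9e, 139572f, 2e1ab5a, 41eb8cd, 773c4d7, 996112f, a40aa16, c81749c, ce40c66, d6e0c21, e9c2ed3}.
Only in 2e1ab5a's history (ahead): {} — 0.
Only in 41eb8cd's history (behind): {0392b9e, 41eb8cd, 996112f, a40aa16, c81749c, ce40c66, d6e0c21, e9c2ed3} — 8.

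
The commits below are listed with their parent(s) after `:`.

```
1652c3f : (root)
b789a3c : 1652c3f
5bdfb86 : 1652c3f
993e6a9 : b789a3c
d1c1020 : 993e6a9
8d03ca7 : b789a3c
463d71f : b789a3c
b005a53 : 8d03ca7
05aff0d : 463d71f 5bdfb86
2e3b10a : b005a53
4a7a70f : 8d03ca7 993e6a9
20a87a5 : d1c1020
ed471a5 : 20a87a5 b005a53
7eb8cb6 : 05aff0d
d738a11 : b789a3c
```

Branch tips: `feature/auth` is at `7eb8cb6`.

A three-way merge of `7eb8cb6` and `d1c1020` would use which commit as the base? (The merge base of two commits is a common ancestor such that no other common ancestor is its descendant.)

b789a3c

Ancestors of 7eb8cb6: {05aff0d, 1652c3f, 463d71f, 5bdfb86, 7eb8cb6, b789a3c}.
Ancestors of d1c1020: {1652c3f, 993e6a9, b789a3c, d1c1020}.
Common ancestors: {1652c3f, b789a3c}.
Among these, b789a3c is not an ancestor of any other common ancestor — it is the merge base.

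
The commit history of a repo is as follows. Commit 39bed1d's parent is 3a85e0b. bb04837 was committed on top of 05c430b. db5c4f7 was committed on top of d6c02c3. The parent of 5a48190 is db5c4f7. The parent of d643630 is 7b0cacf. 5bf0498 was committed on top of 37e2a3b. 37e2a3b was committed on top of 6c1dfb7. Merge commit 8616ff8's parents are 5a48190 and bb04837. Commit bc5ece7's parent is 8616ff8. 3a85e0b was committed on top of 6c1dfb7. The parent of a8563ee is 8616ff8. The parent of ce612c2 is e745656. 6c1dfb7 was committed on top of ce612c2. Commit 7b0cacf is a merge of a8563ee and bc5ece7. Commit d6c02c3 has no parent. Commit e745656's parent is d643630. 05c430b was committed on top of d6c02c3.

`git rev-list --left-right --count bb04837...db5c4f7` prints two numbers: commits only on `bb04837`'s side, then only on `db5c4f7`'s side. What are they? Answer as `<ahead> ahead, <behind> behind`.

2 ahead, 1 behind

Reachable from bb04837: {05c430b, bb04837, d6c02c3}.
Reachable from db5c4f7: {d6c02c3, db5c4f7}.
Only in bb04837's history (ahead): {05c430b, bb04837} — 2.
Only in db5c4f7's history (behind): {db5c4f7} — 1.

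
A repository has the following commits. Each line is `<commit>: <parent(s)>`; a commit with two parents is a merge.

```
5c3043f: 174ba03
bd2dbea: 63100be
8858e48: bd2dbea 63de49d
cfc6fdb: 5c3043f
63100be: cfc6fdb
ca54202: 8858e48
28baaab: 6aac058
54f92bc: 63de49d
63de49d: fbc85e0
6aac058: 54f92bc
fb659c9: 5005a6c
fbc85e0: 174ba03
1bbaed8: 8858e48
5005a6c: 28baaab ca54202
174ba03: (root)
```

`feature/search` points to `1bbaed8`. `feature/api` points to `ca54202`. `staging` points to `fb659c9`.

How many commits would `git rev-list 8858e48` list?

8

Walking parent pointers from 8858e48: reachable set = {174ba03, 5c3043f, 63100be, 63de49d, 8858e48, bd2dbea, cfc6fdb, fbc85e0}.
That is 8 commits.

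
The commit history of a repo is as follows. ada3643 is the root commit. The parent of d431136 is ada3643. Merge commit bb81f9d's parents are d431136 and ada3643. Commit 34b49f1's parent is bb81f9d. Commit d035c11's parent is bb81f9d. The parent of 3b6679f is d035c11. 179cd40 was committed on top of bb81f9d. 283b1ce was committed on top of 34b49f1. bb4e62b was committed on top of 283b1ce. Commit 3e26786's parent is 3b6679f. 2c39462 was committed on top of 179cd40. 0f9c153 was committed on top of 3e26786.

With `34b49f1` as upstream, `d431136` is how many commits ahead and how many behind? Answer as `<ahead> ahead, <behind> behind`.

Reachable from d431136: {ada3643, d431136}.
Reachable from 34b49f1: {34b49f1, ada3643, bb81f9d, d431136}.
Only in d431136's history (ahead): {} — 0.
Only in 34b49f1's history (behind): {34b49f1, bb81f9d} — 2.

0 ahead, 2 behind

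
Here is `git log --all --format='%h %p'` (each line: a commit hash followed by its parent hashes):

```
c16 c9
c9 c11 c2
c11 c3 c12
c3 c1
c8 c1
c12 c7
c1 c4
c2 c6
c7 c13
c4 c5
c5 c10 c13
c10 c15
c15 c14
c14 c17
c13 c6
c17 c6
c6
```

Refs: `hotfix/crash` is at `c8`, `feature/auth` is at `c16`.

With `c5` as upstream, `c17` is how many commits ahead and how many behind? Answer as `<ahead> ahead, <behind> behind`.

0 ahead, 5 behind

Reachable from c17: {c17, c6}.
Reachable from c5: {c10, c13, c14, c15, c17, c5, c6}.
Only in c17's history (ahead): {} — 0.
Only in c5's history (behind): {c10, c13, c14, c15, c5} — 5.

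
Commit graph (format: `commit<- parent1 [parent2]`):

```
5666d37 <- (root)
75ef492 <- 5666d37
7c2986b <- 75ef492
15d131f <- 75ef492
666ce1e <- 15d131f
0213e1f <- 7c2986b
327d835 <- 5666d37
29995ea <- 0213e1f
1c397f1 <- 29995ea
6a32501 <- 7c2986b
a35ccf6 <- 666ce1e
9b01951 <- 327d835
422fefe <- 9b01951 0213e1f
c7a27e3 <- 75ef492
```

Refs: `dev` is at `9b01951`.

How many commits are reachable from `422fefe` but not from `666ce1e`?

Reachable from 422fefe: {0213e1f, 327d835, 422fefe, 5666d37, 75ef492, 7c2986b, 9b01951}.
Reachable from 666ce1e: {15d131f, 5666d37, 666ce1e, 75ef492}.
In 422fefe's history but not 666ce1e's: {0213e1f, 327d835, 422fefe, 7c2986b, 9b01951} — 5 commits.

5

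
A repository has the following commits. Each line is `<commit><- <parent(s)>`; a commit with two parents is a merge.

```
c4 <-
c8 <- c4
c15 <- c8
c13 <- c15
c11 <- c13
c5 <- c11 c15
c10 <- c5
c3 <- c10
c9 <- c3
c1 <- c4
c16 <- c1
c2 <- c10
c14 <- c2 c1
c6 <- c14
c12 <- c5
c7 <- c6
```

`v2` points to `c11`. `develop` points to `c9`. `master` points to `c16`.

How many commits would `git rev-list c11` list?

Walking parent pointers from c11: reachable set = {c11, c13, c15, c4, c8}.
That is 5 commits.

5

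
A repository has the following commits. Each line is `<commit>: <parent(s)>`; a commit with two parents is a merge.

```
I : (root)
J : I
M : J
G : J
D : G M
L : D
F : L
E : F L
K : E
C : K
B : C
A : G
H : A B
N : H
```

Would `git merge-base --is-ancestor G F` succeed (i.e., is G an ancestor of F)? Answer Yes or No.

Ancestors of F (commits reachable by following parents): {D, F, G, I, J, L, M}.
G is in that set, so it is an ancestor of F.

Yes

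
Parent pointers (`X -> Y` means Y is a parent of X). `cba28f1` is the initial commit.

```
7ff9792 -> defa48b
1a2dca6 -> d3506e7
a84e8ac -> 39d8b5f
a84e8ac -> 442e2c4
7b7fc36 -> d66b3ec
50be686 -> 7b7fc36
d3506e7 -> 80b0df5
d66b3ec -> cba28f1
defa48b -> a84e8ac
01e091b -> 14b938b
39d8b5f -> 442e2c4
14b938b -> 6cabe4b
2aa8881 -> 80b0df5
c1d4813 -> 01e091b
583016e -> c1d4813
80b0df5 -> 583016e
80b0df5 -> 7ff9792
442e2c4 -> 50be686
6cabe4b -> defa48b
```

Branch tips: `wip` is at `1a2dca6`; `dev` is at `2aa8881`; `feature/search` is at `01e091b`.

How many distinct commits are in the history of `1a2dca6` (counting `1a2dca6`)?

17

Walking parent pointers from 1a2dca6: reachable set = {01e091b, 14b938b, 1a2dca6, 39d8b5f, 442e2c4, 50be686, 583016e, 6cabe4b, 7b7fc36, 7ff9792, 80b0df5, a84e8ac, c1d4813, cba28f1, d3506e7, d66b3ec, defa48b}.
That is 17 commits.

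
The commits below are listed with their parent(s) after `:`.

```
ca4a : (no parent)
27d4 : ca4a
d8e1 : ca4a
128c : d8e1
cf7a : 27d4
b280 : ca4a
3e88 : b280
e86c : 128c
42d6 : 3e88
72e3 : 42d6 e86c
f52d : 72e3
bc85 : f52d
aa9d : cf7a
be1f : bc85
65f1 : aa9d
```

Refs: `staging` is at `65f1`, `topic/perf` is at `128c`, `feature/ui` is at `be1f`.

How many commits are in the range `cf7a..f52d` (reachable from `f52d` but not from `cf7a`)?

Reachable from f52d: {128c, 3e88, 42d6, 72e3, b280, ca4a, d8e1, e86c, f52d}.
Reachable from cf7a: {27d4, ca4a, cf7a}.
In f52d's history but not cf7a's: {128c, 3e88, 42d6, 72e3, b280, d8e1, e86c, f52d} — 8 commits.

8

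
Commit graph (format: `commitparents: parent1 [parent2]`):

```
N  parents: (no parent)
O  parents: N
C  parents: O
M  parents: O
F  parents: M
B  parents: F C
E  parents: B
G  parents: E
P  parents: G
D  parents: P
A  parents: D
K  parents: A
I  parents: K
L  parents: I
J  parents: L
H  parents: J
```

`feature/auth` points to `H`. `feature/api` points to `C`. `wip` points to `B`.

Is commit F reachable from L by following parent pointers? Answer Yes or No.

Ancestors of L (commits reachable by following parents): {A, B, C, D, E, F, G, I, K, L, M, N, O, P}.
F is in that set, so it is an ancestor of L.

Yes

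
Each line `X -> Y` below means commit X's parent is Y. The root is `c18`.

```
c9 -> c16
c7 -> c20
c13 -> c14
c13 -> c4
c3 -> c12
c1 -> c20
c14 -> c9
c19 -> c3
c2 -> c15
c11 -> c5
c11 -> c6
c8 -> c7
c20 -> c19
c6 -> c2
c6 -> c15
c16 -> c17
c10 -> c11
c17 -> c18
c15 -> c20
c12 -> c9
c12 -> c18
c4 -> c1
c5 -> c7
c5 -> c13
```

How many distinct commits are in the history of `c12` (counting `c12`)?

Walking parent pointers from c12: reachable set = {c12, c16, c17, c18, c9}.
That is 5 commits.

5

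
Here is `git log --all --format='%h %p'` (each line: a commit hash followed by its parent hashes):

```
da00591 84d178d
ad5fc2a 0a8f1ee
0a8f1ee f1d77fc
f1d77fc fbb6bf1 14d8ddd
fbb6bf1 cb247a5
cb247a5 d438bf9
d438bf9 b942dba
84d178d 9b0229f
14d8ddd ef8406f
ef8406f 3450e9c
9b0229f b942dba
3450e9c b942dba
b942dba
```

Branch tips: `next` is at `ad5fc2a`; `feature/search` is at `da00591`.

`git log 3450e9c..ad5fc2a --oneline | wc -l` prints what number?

Reachable from ad5fc2a: {0a8f1ee, 14d8ddd, 3450e9c, ad5fc2a, b942dba, cb247a5, d438bf9, ef8406f, f1d77fc, fbb6bf1}.
Reachable from 3450e9c: {3450e9c, b942dba}.
In ad5fc2a's history but not 3450e9c's: {0a8f1ee, 14d8ddd, ad5fc2a, cb247a5, d438bf9, ef8406f, f1d77fc, fbb6bf1} — 8 commits.

8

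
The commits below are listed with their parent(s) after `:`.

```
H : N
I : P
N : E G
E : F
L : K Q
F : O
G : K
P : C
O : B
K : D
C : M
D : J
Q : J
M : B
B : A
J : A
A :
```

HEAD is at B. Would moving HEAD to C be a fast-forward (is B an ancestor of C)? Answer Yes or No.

Yes

A fast-forward from B to C is possible iff B is an ancestor of C.
Ancestors of C: {A, B, C, M}.
B is among them, so fast-forward is possible.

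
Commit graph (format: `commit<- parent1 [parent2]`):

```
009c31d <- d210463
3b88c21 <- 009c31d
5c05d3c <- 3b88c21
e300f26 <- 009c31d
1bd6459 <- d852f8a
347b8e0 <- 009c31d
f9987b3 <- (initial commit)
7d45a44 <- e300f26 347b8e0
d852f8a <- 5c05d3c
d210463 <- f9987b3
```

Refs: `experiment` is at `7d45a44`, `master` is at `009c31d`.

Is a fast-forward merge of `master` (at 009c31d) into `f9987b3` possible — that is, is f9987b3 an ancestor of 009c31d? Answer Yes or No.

Yes

A fast-forward from f9987b3 to 009c31d is possible iff f9987b3 is an ancestor of 009c31d.
Ancestors of 009c31d: {009c31d, d210463, f9987b3}.
f9987b3 is among them, so fast-forward is possible.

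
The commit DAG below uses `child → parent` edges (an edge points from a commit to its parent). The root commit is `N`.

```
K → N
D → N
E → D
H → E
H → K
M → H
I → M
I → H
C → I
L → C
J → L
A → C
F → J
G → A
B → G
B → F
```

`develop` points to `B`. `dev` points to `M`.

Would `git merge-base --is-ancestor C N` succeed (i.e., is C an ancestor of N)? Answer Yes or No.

No

Ancestors of N: {N}.
C is not in that set, so it is not an ancestor of N.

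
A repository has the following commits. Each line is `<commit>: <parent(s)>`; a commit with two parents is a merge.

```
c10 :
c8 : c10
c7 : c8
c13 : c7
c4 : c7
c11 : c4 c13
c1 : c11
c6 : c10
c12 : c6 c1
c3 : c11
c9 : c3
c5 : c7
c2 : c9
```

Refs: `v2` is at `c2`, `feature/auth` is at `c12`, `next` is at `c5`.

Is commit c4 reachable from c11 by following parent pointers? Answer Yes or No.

Yes

Ancestors of c11 (commits reachable by following parents): {c10, c11, c13, c4, c7, c8}.
c4 is in that set, so it is an ancestor of c11.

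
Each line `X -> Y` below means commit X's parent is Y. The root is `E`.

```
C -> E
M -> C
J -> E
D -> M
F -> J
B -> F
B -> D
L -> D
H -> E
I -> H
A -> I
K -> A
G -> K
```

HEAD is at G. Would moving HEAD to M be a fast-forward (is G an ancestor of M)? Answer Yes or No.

A fast-forward from G to M is possible iff G is an ancestor of M.
Ancestors of M: {C, E, M}.
G is not among them, so fast-forward is not possible.

No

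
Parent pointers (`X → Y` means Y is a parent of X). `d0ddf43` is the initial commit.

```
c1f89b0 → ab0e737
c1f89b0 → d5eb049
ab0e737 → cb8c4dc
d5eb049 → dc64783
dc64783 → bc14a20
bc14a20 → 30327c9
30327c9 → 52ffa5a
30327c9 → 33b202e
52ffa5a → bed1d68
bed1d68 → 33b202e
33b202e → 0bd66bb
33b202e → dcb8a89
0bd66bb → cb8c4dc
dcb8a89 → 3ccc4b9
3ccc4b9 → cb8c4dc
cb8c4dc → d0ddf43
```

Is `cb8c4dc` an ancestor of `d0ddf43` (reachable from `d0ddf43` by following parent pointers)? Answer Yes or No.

No

Ancestors of d0ddf43: {d0ddf43}.
cb8c4dc is not in that set, so it is not an ancestor of d0ddf43.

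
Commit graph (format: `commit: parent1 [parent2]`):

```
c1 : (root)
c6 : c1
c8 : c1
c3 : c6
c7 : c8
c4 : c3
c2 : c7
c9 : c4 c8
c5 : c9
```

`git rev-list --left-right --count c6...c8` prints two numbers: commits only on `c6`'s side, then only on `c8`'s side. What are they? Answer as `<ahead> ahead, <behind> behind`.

1 ahead, 1 behind

Reachable from c6: {c1, c6}.
Reachable from c8: {c1, c8}.
Only in c6's history (ahead): {c6} — 1.
Only in c8's history (behind): {c8} — 1.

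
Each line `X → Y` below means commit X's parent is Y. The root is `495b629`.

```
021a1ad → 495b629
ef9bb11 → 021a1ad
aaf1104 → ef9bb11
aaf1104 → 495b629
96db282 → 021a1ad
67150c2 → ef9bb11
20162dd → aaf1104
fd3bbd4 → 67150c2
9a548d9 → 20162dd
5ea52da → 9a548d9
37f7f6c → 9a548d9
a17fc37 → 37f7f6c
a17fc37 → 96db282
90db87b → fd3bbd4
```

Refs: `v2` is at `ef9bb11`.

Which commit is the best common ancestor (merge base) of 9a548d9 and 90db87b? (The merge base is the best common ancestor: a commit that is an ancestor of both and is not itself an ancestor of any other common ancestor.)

ef9bb11

Ancestors of 9a548d9: {021a1ad, 20162dd, 495b629, 9a548d9, aaf1104, ef9bb11}.
Ancestors of 90db87b: {021a1ad, 495b629, 67150c2, 90db87b, ef9bb11, fd3bbd4}.
Common ancestors: {021a1ad, 495b629, ef9bb11}.
Among these, ef9bb11 is not an ancestor of any other common ancestor — it is the merge base.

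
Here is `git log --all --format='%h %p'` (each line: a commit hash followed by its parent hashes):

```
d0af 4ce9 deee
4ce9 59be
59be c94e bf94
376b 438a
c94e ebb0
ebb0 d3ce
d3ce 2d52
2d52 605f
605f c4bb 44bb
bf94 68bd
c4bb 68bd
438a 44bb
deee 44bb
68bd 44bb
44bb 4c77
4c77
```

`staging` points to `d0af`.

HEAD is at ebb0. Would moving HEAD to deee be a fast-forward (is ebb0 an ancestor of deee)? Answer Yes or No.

No

A fast-forward from ebb0 to deee is possible iff ebb0 is an ancestor of deee.
Ancestors of deee: {44bb, 4c77, deee}.
ebb0 is not among them, so fast-forward is not possible.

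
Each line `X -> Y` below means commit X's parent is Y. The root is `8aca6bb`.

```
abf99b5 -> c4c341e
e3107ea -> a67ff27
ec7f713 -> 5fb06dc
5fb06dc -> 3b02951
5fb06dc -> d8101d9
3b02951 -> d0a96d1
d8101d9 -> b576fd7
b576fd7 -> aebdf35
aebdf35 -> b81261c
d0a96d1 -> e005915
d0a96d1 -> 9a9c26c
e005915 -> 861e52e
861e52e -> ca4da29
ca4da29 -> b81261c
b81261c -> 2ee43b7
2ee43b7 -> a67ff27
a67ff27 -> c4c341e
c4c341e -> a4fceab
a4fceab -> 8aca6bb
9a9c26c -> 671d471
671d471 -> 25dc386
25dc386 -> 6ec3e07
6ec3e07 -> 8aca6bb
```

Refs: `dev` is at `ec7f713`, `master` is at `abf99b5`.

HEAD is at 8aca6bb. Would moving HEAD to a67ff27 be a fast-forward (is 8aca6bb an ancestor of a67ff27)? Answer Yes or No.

A fast-forward from 8aca6bb to a67ff27 is possible iff 8aca6bb is an ancestor of a67ff27.
Ancestors of a67ff27: {8aca6bb, a4fceab, a67ff27, c4c341e}.
8aca6bb is among them, so fast-forward is possible.

Yes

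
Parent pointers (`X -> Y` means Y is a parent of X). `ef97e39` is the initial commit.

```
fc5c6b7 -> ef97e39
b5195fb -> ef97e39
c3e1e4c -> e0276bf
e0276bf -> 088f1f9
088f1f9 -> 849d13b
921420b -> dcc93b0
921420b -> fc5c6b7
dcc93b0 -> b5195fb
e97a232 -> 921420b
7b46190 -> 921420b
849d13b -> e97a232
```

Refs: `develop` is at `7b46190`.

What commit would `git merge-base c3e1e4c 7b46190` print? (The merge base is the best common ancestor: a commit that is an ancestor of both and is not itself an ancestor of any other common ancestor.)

921420b

Ancestors of c3e1e4c: {088f1f9, 849d13b, 921420b, b5195fb, c3e1e4c, dcc93b0, e0276bf, e97a232, ef97e39, fc5c6b7}.
Ancestors of 7b46190: {7b46190, 921420b, b5195fb, dcc93b0, ef97e39, fc5c6b7}.
Common ancestors: {921420b, b5195fb, dcc93b0, ef97e39, fc5c6b7}.
Among these, 921420b is not an ancestor of any other common ancestor — it is the merge base.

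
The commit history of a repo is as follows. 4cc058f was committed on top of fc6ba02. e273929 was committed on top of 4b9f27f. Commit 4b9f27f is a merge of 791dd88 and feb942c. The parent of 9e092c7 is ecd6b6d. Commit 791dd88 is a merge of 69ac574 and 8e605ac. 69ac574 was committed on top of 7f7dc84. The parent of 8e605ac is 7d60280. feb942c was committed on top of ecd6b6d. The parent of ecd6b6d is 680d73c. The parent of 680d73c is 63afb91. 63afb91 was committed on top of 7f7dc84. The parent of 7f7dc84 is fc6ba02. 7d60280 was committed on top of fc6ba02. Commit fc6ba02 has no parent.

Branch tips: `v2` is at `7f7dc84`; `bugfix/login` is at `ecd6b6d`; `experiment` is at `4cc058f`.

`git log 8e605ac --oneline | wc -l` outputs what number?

3

Walking parent pointers from 8e605ac: reachable set = {7d60280, 8e605ac, fc6ba02}.
That is 3 commits.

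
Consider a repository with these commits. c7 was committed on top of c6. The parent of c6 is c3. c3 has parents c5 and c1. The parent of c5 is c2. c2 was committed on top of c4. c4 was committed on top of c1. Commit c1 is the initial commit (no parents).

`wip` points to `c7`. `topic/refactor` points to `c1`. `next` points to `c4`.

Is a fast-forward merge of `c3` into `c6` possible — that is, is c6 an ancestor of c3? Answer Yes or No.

A fast-forward from c6 to c3 is possible iff c6 is an ancestor of c3.
Ancestors of c3: {c1, c2, c3, c4, c5}.
c6 is not among them, so fast-forward is not possible.

No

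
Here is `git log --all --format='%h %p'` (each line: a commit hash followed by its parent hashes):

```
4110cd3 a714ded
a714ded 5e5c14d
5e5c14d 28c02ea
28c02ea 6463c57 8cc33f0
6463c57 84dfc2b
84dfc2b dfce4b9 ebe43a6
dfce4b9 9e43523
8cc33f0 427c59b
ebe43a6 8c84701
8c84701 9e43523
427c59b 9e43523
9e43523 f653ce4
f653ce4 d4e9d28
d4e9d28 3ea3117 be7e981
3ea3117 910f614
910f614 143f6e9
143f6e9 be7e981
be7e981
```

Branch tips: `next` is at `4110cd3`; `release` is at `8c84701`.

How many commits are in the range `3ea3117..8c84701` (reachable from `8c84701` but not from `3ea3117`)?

Reachable from 8c84701: {143f6e9, 3ea3117, 8c84701, 910f614, 9e43523, be7e981, d4e9d28, f653ce4}.
Reachable from 3ea3117: {143f6e9, 3ea3117, 910f614, be7e981}.
In 8c84701's history but not 3ea3117's: {8c84701, 9e43523, d4e9d28, f653ce4} — 4 commits.

4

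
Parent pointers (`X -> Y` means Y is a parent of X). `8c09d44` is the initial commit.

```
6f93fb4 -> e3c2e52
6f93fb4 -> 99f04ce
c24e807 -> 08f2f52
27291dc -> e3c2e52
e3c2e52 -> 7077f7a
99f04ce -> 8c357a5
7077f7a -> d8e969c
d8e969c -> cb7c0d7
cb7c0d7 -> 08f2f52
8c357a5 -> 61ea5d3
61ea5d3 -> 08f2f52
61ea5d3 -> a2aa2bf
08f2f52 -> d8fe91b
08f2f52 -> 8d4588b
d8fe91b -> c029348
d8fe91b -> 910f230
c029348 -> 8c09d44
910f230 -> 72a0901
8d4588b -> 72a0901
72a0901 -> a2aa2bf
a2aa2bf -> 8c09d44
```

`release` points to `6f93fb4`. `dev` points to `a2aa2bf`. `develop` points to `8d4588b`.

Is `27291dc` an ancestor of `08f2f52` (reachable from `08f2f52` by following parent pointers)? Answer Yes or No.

Ancestors of 08f2f52: {08f2f52, 72a0901, 8c09d44, 8d4588b, 910f230, a2aa2bf, c029348, d8fe91b}.
27291dc is not in that set, so it is not an ancestor of 08f2f52.

No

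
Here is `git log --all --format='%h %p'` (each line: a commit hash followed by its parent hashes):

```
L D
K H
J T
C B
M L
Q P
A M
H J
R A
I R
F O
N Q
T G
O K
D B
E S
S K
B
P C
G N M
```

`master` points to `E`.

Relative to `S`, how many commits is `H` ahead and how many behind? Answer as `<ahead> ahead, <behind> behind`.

Reachable from H: {B, C, D, G, H, J, L, M, N, P, Q, T}.
Reachable from S: {B, C, D, G, H, J, K, L, M, N, P, Q, S, T}.
Only in H's history (ahead): {} — 0.
Only in S's history (behind): {K, S} — 2.

0 ahead, 2 behind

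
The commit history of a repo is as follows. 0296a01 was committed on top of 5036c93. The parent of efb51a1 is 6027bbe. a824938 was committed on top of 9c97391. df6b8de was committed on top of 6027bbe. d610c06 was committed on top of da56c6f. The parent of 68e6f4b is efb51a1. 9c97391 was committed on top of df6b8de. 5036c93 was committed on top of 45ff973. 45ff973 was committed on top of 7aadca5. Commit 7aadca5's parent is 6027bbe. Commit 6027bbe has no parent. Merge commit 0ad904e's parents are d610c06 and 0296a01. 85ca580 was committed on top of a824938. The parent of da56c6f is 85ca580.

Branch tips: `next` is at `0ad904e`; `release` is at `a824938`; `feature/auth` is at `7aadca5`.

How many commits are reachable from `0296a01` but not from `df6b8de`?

4

Reachable from 0296a01: {0296a01, 45ff973, 5036c93, 6027bbe, 7aadca5}.
Reachable from df6b8de: {6027bbe, df6b8de}.
In 0296a01's history but not df6b8de's: {0296a01, 45ff973, 5036c93, 7aadca5} — 4 commits.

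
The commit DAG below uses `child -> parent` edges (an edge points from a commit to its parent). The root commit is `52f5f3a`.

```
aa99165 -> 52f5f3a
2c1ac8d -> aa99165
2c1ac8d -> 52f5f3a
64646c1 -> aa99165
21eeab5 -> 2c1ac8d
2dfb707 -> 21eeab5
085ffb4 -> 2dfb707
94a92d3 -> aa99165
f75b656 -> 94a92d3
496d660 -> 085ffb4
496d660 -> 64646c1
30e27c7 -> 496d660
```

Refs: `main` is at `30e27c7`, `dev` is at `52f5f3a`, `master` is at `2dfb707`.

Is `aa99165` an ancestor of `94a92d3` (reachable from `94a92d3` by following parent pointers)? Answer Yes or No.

Yes

Ancestors of 94a92d3 (commits reachable by following parents): {52f5f3a, 94a92d3, aa99165}.
aa99165 is in that set, so it is an ancestor of 94a92d3.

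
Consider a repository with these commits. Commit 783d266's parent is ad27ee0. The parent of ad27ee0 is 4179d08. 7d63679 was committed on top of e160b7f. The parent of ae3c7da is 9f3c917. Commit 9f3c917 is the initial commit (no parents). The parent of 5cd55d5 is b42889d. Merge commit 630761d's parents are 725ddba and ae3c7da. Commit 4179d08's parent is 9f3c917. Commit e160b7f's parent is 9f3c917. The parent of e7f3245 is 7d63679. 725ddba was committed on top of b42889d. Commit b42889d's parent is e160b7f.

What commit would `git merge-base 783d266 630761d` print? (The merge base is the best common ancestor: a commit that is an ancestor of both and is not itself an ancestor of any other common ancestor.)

Ancestors of 783d266: {4179d08, 783d266, 9f3c917, ad27ee0}.
Ancestors of 630761d: {630761d, 725ddba, 9f3c917, ae3c7da, b42889d, e160b7f}.
Common ancestors: {9f3c917}.
The only common ancestor is 9f3c917, so it is the merge base.

9f3c917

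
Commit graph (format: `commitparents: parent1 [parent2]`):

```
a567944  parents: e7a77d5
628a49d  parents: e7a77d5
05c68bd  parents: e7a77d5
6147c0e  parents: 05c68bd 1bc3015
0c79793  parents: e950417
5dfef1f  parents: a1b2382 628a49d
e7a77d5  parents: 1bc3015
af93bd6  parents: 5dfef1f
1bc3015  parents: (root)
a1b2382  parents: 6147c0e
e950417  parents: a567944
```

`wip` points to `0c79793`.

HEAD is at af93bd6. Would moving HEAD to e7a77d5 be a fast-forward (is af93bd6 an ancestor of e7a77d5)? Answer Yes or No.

No

A fast-forward from af93bd6 to e7a77d5 is possible iff af93bd6 is an ancestor of e7a77d5.
Ancestors of e7a77d5: {1bc3015, e7a77d5}.
af93bd6 is not among them, so fast-forward is not possible.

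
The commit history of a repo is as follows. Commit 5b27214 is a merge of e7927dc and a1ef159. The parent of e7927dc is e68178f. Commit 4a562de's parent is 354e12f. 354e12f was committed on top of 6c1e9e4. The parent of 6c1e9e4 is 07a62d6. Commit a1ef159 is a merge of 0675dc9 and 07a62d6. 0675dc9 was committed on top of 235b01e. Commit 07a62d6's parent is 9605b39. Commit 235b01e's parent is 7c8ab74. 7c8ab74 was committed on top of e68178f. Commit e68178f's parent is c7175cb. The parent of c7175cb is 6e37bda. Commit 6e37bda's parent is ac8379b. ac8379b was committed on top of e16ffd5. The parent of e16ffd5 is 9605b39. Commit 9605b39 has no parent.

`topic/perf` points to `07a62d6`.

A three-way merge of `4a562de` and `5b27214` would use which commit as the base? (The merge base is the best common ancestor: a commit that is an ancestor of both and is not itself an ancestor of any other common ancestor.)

Ancestors of 4a562de: {07a62d6, 354e12f, 4a562de, 6c1e9e4, 9605b39}.
Ancestors of 5b27214: {0675dc9, 07a62d6, 235b01e, 5b27214, 6e37bda, 7c8ab74, 9605b39, a1ef159, ac8379b, c7175cb, e16ffd5, e68178f, e7927dc}.
Common ancestors: {07a62d6, 9605b39}.
Among these, 07a62d6 is not an ancestor of any other common ancestor — it is the merge base.

07a62d6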